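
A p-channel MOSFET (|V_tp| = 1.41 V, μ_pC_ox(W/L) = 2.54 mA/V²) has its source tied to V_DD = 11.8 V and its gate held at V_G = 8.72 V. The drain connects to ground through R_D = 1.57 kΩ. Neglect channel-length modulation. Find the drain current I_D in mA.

V_SG = V_DD − V_G = 11.8 − 8.72 = 3.08 V, so V_ov = 3.08 − 1.41 = 1.67 V.
Assume saturation: I_D = ½ k_p V_ov² = 0.5 × 2.54 × 1.67² = 3.54 mA, giving V_SD = V_DD − I_D R_D = 11.8 − 3.54 × 1.57 = 6.24 V.
V_SD = 6.24 V ≥ V_ov = 1.67 V, confirming saturation.

I_D = 3.54 mA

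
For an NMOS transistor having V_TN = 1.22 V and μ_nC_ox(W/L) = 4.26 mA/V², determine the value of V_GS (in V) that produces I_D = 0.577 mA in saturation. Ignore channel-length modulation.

V_GS = 1.74 V

In saturation I_D = ½ k_n (V_GS − V_TN)², so V_GS − V_TN = √(2 I_D / k_n) = √(2 × 0.577 / 4.26) = 0.52 V.
V_GS = 1.22 + 0.52 = 1.74 V.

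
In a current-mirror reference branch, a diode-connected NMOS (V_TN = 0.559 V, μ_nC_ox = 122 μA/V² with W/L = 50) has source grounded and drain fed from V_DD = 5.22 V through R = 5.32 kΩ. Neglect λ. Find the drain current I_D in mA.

With gate tied to drain, V_GS = V_DS ≥ V_GS − V_TN, so the device is in saturation.
k_n = μ_nC_ox · (W/L) = 6.1 mA/V².
KCL at the drain: ½ k_n (V_GS − V_TN)² = (V_DD − V_GS)/R.
Let x = V_GS − 0.559. Then 16.2 x² + x − 4.661 = 0, giving x = 0.506 V (positive root), so V_GS = 1.07 V.
I_D = (V_DD − V_GS)/R = (5.22 − 1.07) / 5.32 = 0.781 mA.

I_D = 0.781 mA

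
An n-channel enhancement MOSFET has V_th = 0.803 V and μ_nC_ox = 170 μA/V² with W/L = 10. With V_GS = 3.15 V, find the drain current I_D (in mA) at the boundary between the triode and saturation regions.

I_D = 4.68 mA

At the boundary V_DS = V_ov = V_GS − V_th = 3.15 − 0.803 = 2.35 V.
k_n = μ_nC_ox · (W/L) = 1.7 mA/V².
I_D = ½ k_n V_ov² = 0.5 × 1.7 × 2.35² = 4.68 mA.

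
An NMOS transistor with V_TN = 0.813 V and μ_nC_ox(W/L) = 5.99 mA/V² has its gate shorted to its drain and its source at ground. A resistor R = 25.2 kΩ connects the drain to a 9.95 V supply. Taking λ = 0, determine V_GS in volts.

V_GS = 1.15 V

With gate tied to drain, V_GS = V_DS ≥ V_GS − V_TN, so the device is in saturation.
KCL at the drain: ½ k_n (V_GS − V_TN)² = (V_DD − V_GS)/R.
Let x = V_GS − 0.813. Then 75.5 x² + x − 9.137 = 0, giving x = 0.341 V (positive root), so V_GS = 1.15 V.
I_D = (V_DD − V_GS)/R = (9.95 − 1.15) / 25.2 = 0.349 mA.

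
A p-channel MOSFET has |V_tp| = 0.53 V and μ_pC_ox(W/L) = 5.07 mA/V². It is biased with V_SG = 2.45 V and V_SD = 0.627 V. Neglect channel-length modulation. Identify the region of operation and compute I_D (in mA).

V_ov = V_SG − |V_tp| = 2.45 − 0.53 = 1.92 V.
Since V_SD = 0.627 V < V_ov = 1.92 V, the device is in the triode region.
I_D = k_p [V_ov · V_SD − ½ V_SD²] = 5.07 × [1.92 × 0.627 − 0.5 × 0.627²] = 5.11 mA.

Triode; I_D = 5.11 mA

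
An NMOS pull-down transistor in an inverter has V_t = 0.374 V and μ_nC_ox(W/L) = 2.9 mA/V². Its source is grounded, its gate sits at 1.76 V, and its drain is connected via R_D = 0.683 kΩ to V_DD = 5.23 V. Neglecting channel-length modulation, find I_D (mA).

I_D = 2.79 mA

V_GS = V_G = 1.76 V, so V_ov = 1.76 − 0.374 = 1.39 V.
Assume saturation: I_D = ½ k_n V_ov² = 0.5 × 2.9 × 1.39² = 2.79 mA, giving V_DS = V_DD − I_D R_D = 5.23 − 2.79 × 0.683 = 3.33 V.
V_DS = 3.33 V ≥ V_ov = 1.39 V, confirming saturation.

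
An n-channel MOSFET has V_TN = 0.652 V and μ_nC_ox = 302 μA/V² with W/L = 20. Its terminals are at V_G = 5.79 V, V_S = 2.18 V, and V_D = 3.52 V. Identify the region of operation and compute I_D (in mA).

V_GS = V_G − V_S = 5.79 − 2.18 = 3.61 V; V_DS = V_D − V_S = 3.52 − 2.18 = 1.34 V.
k_n = μ_nC_ox · (W/L) = 6.04 mA/V².
V_ov = V_GS − V_TN = 3.61 − 0.652 = 2.96 V.
Since V_DS = 1.34 V < V_ov = 2.96 V, the device is in the triode region.
I_D = k_n [V_ov · V_DS − ½ V_DS²] = 6.04 × [2.96 × 1.34 − 0.5 × 1.34²] = 18.5 mA.

Triode; I_D = 18.5 mA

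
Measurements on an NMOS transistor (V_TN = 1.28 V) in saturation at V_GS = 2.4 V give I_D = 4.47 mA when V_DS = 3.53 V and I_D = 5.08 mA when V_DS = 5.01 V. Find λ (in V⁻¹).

λ = 0.137 V⁻¹

With V_GS fixed, I_D ∝ (1 + λ V_DS) in saturation, so I_D2/I_D1 = (1 + λ V_DS2)/(1 + λ V_DS1).
5.08/4.47 = 1.136 = (1 + 5.01 λ)/(1 + 3.53 λ).
Solving: λ (I_D1 V_DS2 − I_D2 V_DS1) = I_D2 − I_D1, so λ = (5.08 − 4.47) / (4.47 × 5.01 − 5.08 × 3.53) = 0.61 / 4.46 = 0.137 V⁻¹.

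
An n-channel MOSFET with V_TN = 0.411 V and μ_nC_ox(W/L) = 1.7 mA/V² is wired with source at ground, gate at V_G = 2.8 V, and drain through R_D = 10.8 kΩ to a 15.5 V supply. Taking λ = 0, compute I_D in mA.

V_GS = V_G = 2.8 V, so V_ov = 2.8 − 0.411 = 2.39 V.
Assume saturation: I_D = ½ k_n V_ov² = 0.5 × 1.7 × 2.39² = 4.85 mA, giving V_DS = V_DD − I_D R_D = 15.5 − 4.85 × 10.8 = -36.9 V.
But -36.9 V < V_ov = 2.39 V, so the device is actually in triode.
In triode I_D = k_n[V_ov V_DS − ½ V_DS²] and I_D = (V_DD − V_DS)/R_D. Equating: 9.18 V_DS² − 44.86 V_DS + 15.5 = 0, giving V_DS = 0.374 V (the root below V_ov).
I_D = (15.5 − 0.374) / 10.8 = 1.4 mA.

I_D = 1.40 mA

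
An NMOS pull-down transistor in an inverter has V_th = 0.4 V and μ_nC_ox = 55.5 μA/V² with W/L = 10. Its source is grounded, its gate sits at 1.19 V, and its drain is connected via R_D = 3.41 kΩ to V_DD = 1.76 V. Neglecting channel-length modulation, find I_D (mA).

V_GS = V_G = 1.19 V, so V_ov = 1.19 − 0.4 = 0.79 V.
k_n = μ_nC_ox · (W/L) = 0.555 mA/V².
Assume saturation: I_D = ½ k_n V_ov² = 0.5 × 0.555 × 0.79² = 0.173 mA, giving V_DS = V_DD − I_D R_D = 1.76 − 0.173 × 3.41 = 1.17 V.
V_DS = 1.17 V ≥ V_ov = 0.79 V, confirming saturation.

I_D = 0.173 mA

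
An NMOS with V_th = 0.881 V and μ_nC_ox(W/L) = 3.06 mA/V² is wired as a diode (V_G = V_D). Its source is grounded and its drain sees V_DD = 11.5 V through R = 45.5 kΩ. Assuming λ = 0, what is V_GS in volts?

V_GS = 1.26 V

With gate tied to drain, V_GS = V_DS ≥ V_GS − V_th, so the device is in saturation.
KCL at the drain: ½ k_n (V_GS − V_th)² = (V_DD − V_GS)/R.
Let x = V_GS − 0.881. Then 69.6 x² + x − 10.62 = 0, giving x = 0.383 V (positive root), so V_GS = 1.26 V.
I_D = (V_DD − V_GS)/R = (11.5 − 1.26) / 45.5 = 0.225 mA.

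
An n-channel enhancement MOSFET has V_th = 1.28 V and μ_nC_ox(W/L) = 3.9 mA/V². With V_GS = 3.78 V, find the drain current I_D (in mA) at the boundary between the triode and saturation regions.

I_D = 12.2 mA

At the boundary V_DS = V_ov = V_GS − V_th = 3.78 − 1.28 = 2.5 V.
I_D = ½ k_n V_ov² = 0.5 × 3.9 × 2.5² = 12.2 mA.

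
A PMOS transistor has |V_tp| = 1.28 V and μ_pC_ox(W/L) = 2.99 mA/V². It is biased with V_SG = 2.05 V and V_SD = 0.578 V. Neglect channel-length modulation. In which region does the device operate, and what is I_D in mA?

V_ov = V_SG − |V_tp| = 2.05 − 1.28 = 0.77 V.
Since V_SD = 0.578 V < V_ov = 0.77 V, the device is in the triode region.
I_D = k_p [V_ov · V_SD − ½ V_SD²] = 2.99 × [0.77 × 0.578 − 0.5 × 0.578²] = 0.831 mA.

Triode; I_D = 0.831 mA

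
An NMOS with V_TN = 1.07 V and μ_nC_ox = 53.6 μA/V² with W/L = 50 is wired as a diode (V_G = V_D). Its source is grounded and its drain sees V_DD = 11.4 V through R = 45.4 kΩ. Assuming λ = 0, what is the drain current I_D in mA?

With gate tied to drain, V_GS = V_DS ≥ V_GS − V_TN, so the device is in saturation.
k_n = μ_nC_ox · (W/L) = 2.68 mA/V².
KCL at the drain: ½ k_n (V_GS − V_TN)² = (V_DD − V_GS)/R.
Let x = V_GS − 1.07. Then 60.8 x² + x − 10.33 = 0, giving x = 0.404 V (positive root), so V_GS = 1.47 V.
I_D = (V_DD − V_GS)/R = (11.4 − 1.47) / 45.4 = 0.219 mA.

I_D = 0.219 mA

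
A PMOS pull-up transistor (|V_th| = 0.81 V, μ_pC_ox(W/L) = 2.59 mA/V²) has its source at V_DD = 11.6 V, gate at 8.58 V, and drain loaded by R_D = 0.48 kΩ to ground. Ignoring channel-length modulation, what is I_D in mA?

I_D = 6.32 mA

V_SG = V_DD − V_G = 11.6 − 8.58 = 3.02 V, so V_ov = 3.02 − 0.81 = 2.21 V.
Assume saturation: I_D = ½ k_p V_ov² = 0.5 × 2.59 × 2.21² = 6.32 mA, giving V_SD = V_DD − I_D R_D = 11.6 − 6.32 × 0.48 = 8.56 V.
V_SD = 8.56 V ≥ V_ov = 2.21 V, confirming saturation.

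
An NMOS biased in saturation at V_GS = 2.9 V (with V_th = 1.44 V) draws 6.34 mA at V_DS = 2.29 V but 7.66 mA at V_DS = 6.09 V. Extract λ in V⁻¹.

λ = 0.0627 V⁻¹

With V_GS fixed, I_D ∝ (1 + λ V_DS) in saturation, so I_D2/I_D1 = (1 + λ V_DS2)/(1 + λ V_DS1).
7.66/6.34 = 1.208 = (1 + 6.09 λ)/(1 + 2.29 λ).
Solving: λ (I_D1 V_DS2 − I_D2 V_DS1) = I_D2 − I_D1, so λ = (7.66 − 6.34) / (6.34 × 6.09 − 7.66 × 2.29) = 1.32 / 21.1 = 0.0627 V⁻¹.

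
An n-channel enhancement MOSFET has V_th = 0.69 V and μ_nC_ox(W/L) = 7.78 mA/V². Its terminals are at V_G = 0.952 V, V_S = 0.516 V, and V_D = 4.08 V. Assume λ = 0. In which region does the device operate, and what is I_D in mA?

V_GS = V_G − V_S = 0.952 − 0.516 = 0.436 V; V_DS = V_D − V_S = 4.08 − 0.516 = 3.56 V.
V_GS = 0.436 V < V_th = 0.69 V, so the transistor is in cutoff.

Cutoff; I_D = 0 mA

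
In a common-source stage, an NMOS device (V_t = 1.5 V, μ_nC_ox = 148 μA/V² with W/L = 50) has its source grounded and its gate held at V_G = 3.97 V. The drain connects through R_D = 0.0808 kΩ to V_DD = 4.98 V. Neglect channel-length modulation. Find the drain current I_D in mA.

V_GS = V_G = 3.97 V, so V_ov = 3.97 − 1.5 = 2.47 V.
k_n = μ_nC_ox · (W/L) = 7.4 mA/V².
Assume saturation: I_D = ½ k_n V_ov² = 0.5 × 7.4 × 2.47² = 22.6 mA, giving V_DS = V_DD − I_D R_D = 4.98 − 22.6 × 0.0808 = 3.16 V.
V_DS = 3.16 V ≥ V_ov = 2.47 V, confirming saturation.

I_D = 22.6 mA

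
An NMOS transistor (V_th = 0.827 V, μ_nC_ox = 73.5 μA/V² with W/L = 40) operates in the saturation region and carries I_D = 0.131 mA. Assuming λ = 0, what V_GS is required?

V_GS = 1.13 V

k_n = μ_nC_ox · (W/L) = 2.94 mA/V².
In saturation I_D = ½ k_n (V_GS − V_th)², so V_GS − V_th = √(2 I_D / k_n) = √(2 × 0.131 / 2.94) = 0.299 V.
V_GS = 0.827 + 0.299 = 1.13 V.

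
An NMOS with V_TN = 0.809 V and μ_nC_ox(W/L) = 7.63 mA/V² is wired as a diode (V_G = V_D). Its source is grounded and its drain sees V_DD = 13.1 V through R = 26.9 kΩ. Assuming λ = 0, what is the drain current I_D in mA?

I_D = 0.444 mA

With gate tied to drain, V_GS = V_DS ≥ V_GS − V_TN, so the device is in saturation.
KCL at the drain: ½ k_n (V_GS − V_TN)² = (V_DD − V_GS)/R.
Let x = V_GS − 0.809. Then 103 x² + x − 12.29 = 0, giving x = 0.341 V (positive root), so V_GS = 1.15 V.
I_D = (V_DD − V_GS)/R = (13.1 − 1.15) / 26.9 = 0.444 mA.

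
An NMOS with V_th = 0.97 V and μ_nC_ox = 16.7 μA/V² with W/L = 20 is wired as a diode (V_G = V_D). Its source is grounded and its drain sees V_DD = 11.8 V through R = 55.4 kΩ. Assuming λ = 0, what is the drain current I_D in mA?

With gate tied to drain, V_GS = V_DS ≥ V_GS − V_th, so the device is in saturation.
k_n = μ_nC_ox · (W/L) = 0.334 mA/V².
KCL at the drain: ½ k_n (V_GS − V_th)² = (V_DD − V_GS)/R.
Let x = V_GS − 0.97. Then 9.25 x² + x − 10.83 = 0, giving x = 1.03 V (positive root), so V_GS = 2 V.
I_D = (V_DD − V_GS)/R = (11.8 − 2) / 55.4 = 0.177 mA.

I_D = 0.177 mA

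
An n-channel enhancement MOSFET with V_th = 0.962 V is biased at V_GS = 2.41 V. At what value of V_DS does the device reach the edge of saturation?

V_DS,sat = 1.45 V

The boundary between triode and saturation is V_DS = V_GS − V_th = V_ov.
V_ov = 2.41 − 0.962 = 1.45 V.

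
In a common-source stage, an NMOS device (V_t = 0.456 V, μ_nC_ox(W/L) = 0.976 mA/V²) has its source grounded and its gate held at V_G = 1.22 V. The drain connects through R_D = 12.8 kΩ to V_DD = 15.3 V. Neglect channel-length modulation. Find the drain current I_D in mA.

V_GS = V_G = 1.22 V, so V_ov = 1.22 − 0.456 = 0.764 V.
Assume saturation: I_D = ½ k_n V_ov² = 0.5 × 0.976 × 0.764² = 0.285 mA, giving V_DS = V_DD − I_D R_D = 15.3 − 0.285 × 12.8 = 11.7 V.
V_DS = 11.7 V ≥ V_ov = 0.764 V, confirming saturation.

I_D = 0.285 mA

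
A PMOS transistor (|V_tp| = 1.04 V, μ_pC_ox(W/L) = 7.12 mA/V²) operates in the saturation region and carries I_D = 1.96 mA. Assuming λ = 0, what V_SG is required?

V_SG = 1.78 V

In saturation I_D = ½ k_p (V_SG − |V_tp|)², so V_SG − |V_tp| = √(2 I_D / k_p) = √(2 × 1.96 / 7.12) = 0.742 V.
V_SG = 1.04 + 0.742 = 1.78 V.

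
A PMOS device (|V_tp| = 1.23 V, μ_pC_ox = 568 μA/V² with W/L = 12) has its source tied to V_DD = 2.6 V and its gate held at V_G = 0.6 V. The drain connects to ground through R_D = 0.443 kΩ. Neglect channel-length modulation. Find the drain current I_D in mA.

V_SG = V_DD − V_G = 2.6 − 0.6 = 2 V, so V_ov = 2 − 1.23 = 0.77 V.
k_p = μ_pC_ox · (W/L) = 6.816 mA/V².
Assume saturation: I_D = ½ k_p V_ov² = 0.5 × 6.816 × 0.77² = 2.02 mA, giving V_SD = V_DD − I_D R_D = 2.6 − 2.02 × 0.443 = 1.7 V.
V_SD = 1.7 V ≥ V_ov = 0.77 V, confirming saturation.

I_D = 2.02 mA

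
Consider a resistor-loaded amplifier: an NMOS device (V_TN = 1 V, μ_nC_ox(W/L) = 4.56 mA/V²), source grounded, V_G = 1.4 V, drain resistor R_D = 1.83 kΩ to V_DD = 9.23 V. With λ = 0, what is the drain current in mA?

I_D = 0.365 mA

V_GS = V_G = 1.4 V, so V_ov = 1.4 − 1 = 0.4 V.
Assume saturation: I_D = ½ k_n V_ov² = 0.5 × 4.56 × 0.4² = 0.365 mA, giving V_DS = V_DD − I_D R_D = 9.23 − 0.365 × 1.83 = 8.56 V.
V_DS = 8.56 V ≥ V_ov = 0.4 V, confirming saturation.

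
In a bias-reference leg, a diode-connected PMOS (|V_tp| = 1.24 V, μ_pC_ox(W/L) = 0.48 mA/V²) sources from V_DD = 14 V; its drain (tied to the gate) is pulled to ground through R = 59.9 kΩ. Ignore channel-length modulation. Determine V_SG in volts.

V_SG = 2.15 V

With gate tied to drain, V_SG = V_SD ≥ V_SG − |V_tp|, so the device is in saturation.
KCL at the drain: ½ k_p (V_SG − |V_tp|)² = (V_DD − V_SG)/R.
Let x = V_SG − 1.24. Then 14.4 x² + x − 12.76 = 0, giving x = 0.908 V (positive root), so V_SG = 2.15 V.
I_D = (V_DD − V_SG)/R = (14 − 2.15) / 59.9 = 0.198 mA.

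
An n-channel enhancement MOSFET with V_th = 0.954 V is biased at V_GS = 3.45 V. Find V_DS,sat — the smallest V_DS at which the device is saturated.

The boundary between triode and saturation is V_DS = V_GS − V_th = V_ov.
V_ov = 3.45 − 0.954 = 2.5 V.

V_DS,sat = 2.50 V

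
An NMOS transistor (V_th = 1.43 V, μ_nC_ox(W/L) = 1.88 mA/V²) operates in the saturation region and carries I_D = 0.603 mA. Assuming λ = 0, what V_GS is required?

V_GS = 2.23 V

In saturation I_D = ½ k_n (V_GS − V_th)², so V_GS − V_th = √(2 I_D / k_n) = √(2 × 0.603 / 1.88) = 0.801 V.
V_GS = 1.43 + 0.801 = 2.23 V.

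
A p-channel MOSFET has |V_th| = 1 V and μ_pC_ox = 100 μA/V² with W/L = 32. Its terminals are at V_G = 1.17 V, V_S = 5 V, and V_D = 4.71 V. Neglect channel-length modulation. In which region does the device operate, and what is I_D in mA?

Triode; I_D = 2.49 mA

V_SG = V_S − V_G = 5 − 1.17 = 3.83 V; V_SD = V_S − V_D = 5 − 4.71 = 0.29 V.
k_p = μ_pC_ox · (W/L) = 3.2 mA/V².
V_ov = V_SG − |V_th| = 3.83 − 1 = 2.83 V.
Since V_SD = 0.29 V < V_ov = 2.83 V, the device is in the triode region.
I_D = k_p [V_ov · V_SD − ½ V_SD²] = 3.2 × [2.83 × 0.29 − 0.5 × 0.29²] = 2.49 mA.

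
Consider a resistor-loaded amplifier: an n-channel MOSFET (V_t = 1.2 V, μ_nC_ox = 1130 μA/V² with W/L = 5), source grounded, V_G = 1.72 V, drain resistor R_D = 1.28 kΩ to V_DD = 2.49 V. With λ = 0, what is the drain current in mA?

V_GS = V_G = 1.72 V, so V_ov = 1.72 − 1.2 = 0.52 V.
k_n = μ_nC_ox · (W/L) = 5.65 mA/V².
Assume saturation: I_D = ½ k_n V_ov² = 0.5 × 5.65 × 0.52² = 0.764 mA, giving V_DS = V_DD − I_D R_D = 2.49 − 0.764 × 1.28 = 1.51 V.
V_DS = 1.51 V ≥ V_ov = 0.52 V, confirming saturation.

I_D = 0.764 mA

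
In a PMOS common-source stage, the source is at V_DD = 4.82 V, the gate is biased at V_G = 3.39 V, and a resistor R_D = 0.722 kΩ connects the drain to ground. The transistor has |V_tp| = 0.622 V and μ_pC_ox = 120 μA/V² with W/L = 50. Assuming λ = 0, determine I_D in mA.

I_D = 1.96 mA

V_SG = V_DD − V_G = 4.82 − 3.39 = 1.43 V, so V_ov = 1.43 − 0.622 = 0.808 V.
k_p = μ_pC_ox · (W/L) = 6 mA/V².
Assume saturation: I_D = ½ k_p V_ov² = 0.5 × 6 × 0.808² = 1.96 mA, giving V_SD = V_DD − I_D R_D = 4.82 − 1.96 × 0.722 = 3.41 V.
V_SD = 3.41 V ≥ V_ov = 0.808 V, confirming saturation.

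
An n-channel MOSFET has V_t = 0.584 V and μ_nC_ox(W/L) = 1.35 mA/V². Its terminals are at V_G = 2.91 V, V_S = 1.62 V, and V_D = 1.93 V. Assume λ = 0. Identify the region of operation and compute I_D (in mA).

V_GS = V_G − V_S = 2.91 − 1.62 = 1.29 V; V_DS = V_D − V_S = 1.93 − 1.62 = 0.31 V.
V_ov = V_GS − V_t = 1.29 − 0.584 = 0.706 V.
Since V_DS = 0.31 V < V_ov = 0.706 V, the device is in the triode region.
I_D = k_n [V_ov · V_DS − ½ V_DS²] = 1.35 × [0.706 × 0.31 − 0.5 × 0.31²] = 0.231 mA.

Triode; I_D = 0.231 mA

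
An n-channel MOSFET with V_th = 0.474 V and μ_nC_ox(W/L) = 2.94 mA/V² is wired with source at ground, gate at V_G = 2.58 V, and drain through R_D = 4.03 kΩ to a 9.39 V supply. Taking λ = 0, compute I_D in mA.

I_D = 2.23 mA

V_GS = V_G = 2.58 V, so V_ov = 2.58 − 0.474 = 2.11 V.
Assume saturation: I_D = ½ k_n V_ov² = 0.5 × 2.94 × 2.11² = 6.52 mA, giving V_DS = V_DD − I_D R_D = 9.39 − 6.52 × 4.03 = -16.9 V.
But -16.9 V < V_ov = 2.11 V, so the device is actually in triode.
In triode I_D = k_n[V_ov V_DS − ½ V_DS²] and I_D = (V_DD − V_DS)/R_D. Equating: 5.92 V_DS² − 25.95 V_DS + 9.39 = 0, giving V_DS = 0.398 V (the root below V_ov).
I_D = (9.39 − 0.398) / 4.03 = 2.23 mA.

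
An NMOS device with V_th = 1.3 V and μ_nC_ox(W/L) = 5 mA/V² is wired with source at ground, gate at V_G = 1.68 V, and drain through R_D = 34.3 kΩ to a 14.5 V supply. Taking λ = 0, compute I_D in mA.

I_D = 0.361 mA

V_GS = V_G = 1.68 V, so V_ov = 1.68 − 1.3 = 0.38 V.
Assume saturation: I_D = ½ k_n V_ov² = 0.5 × 5 × 0.38² = 0.361 mA, giving V_DS = V_DD − I_D R_D = 14.5 − 0.361 × 34.3 = 2.12 V.
V_DS = 2.12 V ≥ V_ov = 0.38 V, confirming saturation.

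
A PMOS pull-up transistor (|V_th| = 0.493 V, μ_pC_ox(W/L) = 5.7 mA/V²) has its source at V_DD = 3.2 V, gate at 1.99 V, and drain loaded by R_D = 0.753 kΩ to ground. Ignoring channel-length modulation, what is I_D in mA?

I_D = 1.47 mA

V_SG = V_DD − V_G = 3.2 − 1.99 = 1.21 V, so V_ov = 1.21 − 0.493 = 0.717 V.
Assume saturation: I_D = ½ k_p V_ov² = 0.5 × 5.7 × 0.717² = 1.47 mA, giving V_SD = V_DD − I_D R_D = 3.2 − 1.47 × 0.753 = 2.1 V.
V_SD = 2.1 V ≥ V_ov = 0.717 V, confirming saturation.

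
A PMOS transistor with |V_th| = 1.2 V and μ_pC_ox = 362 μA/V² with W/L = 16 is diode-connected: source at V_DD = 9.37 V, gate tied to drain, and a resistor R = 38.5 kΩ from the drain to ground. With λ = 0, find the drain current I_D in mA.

I_D = 0.205 mA

With gate tied to drain, V_SG = V_SD ≥ V_SG − |V_th|, so the device is in saturation.
k_p = μ_pC_ox · (W/L) = 5.792 mA/V².
KCL at the drain: ½ k_p (V_SG − |V_th|)² = (V_DD − V_SG)/R.
Let x = V_SG − 1.2. Then 111 x² + x − 8.17 = 0, giving x = 0.266 V (positive root), so V_SG = 1.47 V.
I_D = (V_DD − V_SG)/R = (9.37 − 1.47) / 38.5 = 0.205 mA.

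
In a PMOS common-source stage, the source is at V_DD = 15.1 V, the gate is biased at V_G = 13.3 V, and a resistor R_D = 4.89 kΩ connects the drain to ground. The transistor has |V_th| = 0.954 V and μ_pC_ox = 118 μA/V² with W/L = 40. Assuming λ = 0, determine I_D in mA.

V_SG = V_DD − V_G = 15.1 − 13.3 = 1.8 V, so V_ov = 1.8 − 0.954 = 0.846 V.
k_p = μ_pC_ox · (W/L) = 4.72 mA/V².
Assume saturation: I_D = ½ k_p V_ov² = 0.5 × 4.72 × 0.846² = 1.69 mA, giving V_SD = V_DD − I_D R_D = 15.1 − 1.69 × 4.89 = 6.84 V.
V_SD = 6.84 V ≥ V_ov = 0.846 V, confirming saturation.

I_D = 1.69 mA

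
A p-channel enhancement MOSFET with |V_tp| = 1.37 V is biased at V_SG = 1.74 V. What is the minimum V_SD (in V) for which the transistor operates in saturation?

V_SD,sat = 0.370 V

The boundary between triode and saturation is V_SD = V_SG − |V_tp| = V_ov.
V_ov = 1.74 − 1.37 = 0.37 V.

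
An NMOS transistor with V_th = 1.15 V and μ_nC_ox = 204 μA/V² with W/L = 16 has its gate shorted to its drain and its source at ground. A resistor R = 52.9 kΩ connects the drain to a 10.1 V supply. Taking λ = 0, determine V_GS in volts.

V_GS = 1.47 V

With gate tied to drain, V_GS = V_DS ≥ V_GS − V_th, so the device is in saturation.
k_n = μ_nC_ox · (W/L) = 3.264 mA/V².
KCL at the drain: ½ k_n (V_GS − V_th)² = (V_DD − V_GS)/R.
Let x = V_GS − 1.15. Then 86.3 x² + x − 8.95 = 0, giving x = 0.316 V (positive root), so V_GS = 1.47 V.
I_D = (V_DD − V_GS)/R = (10.1 − 1.47) / 52.9 = 0.163 mA.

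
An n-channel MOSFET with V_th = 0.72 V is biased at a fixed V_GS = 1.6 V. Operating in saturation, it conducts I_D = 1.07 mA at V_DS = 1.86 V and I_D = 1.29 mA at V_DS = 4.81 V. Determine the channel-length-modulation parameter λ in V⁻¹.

With V_GS fixed, I_D ∝ (1 + λ V_DS) in saturation, so I_D2/I_D1 = (1 + λ V_DS2)/(1 + λ V_DS1).
1.29/1.07 = 1.206 = (1 + 4.81 λ)/(1 + 1.86 λ).
Solving: λ (I_D1 V_DS2 − I_D2 V_DS1) = I_D2 − I_D1, so λ = (1.29 − 1.07) / (1.07 × 4.81 − 1.29 × 1.86) = 0.22 / 2.75 = 0.0801 V⁻¹.

λ = 0.0801 V⁻¹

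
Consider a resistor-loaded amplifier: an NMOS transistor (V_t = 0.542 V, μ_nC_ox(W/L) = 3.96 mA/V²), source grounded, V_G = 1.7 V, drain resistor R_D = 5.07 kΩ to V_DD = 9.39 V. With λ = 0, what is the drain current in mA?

I_D = 1.76 mA

V_GS = V_G = 1.7 V, so V_ov = 1.7 − 0.542 = 1.16 V.
Assume saturation: I_D = ½ k_n V_ov² = 0.5 × 3.96 × 1.16² = 2.66 mA, giving V_DS = V_DD − I_D R_D = 9.39 − 2.66 × 5.07 = -4.07 V.
But -4.07 V < V_ov = 1.16 V, so the device is actually in triode.
In triode I_D = k_n[V_ov V_DS − ½ V_DS²] and I_D = (V_DD − V_DS)/R_D. Equating: 10 V_DS² − 24.25 V_DS + 9.39 = 0, giving V_DS = 0.484 V (the root below V_ov).
I_D = (9.39 − 0.484) / 5.07 = 1.76 mA.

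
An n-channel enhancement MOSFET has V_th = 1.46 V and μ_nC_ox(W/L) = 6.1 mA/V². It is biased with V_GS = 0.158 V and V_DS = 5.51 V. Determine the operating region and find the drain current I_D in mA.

V_GS = 0.158 V < V_th = 1.46 V, so the transistor is in cutoff.

Cutoff; I_D = 0 mA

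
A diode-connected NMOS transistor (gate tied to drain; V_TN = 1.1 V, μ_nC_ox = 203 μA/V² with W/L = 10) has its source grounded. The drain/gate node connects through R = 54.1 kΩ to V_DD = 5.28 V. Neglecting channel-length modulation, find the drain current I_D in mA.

I_D = 0.0723 mA

With gate tied to drain, V_GS = V_DS ≥ V_GS − V_TN, so the device is in saturation.
k_n = μ_nC_ox · (W/L) = 2.03 mA/V².
KCL at the drain: ½ k_n (V_GS − V_TN)² = (V_DD − V_GS)/R.
Let x = V_GS − 1.1. Then 54.9 x² + x − 4.18 = 0, giving x = 0.267 V (positive root), so V_GS = 1.37 V.
I_D = (V_DD − V_GS)/R = (5.28 − 1.37) / 54.1 = 0.0723 mA.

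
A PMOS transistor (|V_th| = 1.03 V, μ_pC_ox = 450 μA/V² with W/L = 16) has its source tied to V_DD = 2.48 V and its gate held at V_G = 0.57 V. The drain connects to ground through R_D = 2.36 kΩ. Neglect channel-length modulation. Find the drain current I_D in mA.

V_SG = V_DD − V_G = 2.48 − 0.57 = 1.91 V, so V_ov = 1.91 − 1.03 = 0.88 V.
k_p = μ_pC_ox · (W/L) = 7.2 mA/V².
Assume saturation: I_D = ½ k_p V_ov² = 0.5 × 7.2 × 0.88² = 2.79 mA, giving V_SD = V_DD − I_D R_D = 2.48 − 2.79 × 2.36 = -4.1 V.
But -4.1 V < V_ov = 0.88 V, so the device is actually in triode.
In triode I_D = k_p[V_ov V_SD − ½ V_SD²] and I_D = (V_DD − V_SD)/R_D. Equating: 8.5 V_SD² − 15.95 V_SD + 2.48 = 0, giving V_SD = 0.171 V (the root below V_ov).
I_D = (2.48 − 0.171) / 2.36 = 0.978 mA.

I_D = 0.978 mA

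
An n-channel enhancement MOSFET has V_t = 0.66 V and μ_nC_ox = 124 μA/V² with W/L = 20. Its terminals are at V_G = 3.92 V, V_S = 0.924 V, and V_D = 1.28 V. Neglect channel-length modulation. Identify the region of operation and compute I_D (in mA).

V_GS = V_G − V_S = 3.92 − 0.924 = 3 V; V_DS = V_D − V_S = 1.28 − 0.924 = 0.356 V.
k_n = μ_nC_ox · (W/L) = 2.48 mA/V².
V_ov = V_GS − V_t = 3 − 0.66 = 2.34 V.
Since V_DS = 0.356 V < V_ov = 2.34 V, the device is in the triode region.
I_D = k_n [V_ov · V_DS − ½ V_DS²] = 2.48 × [2.34 × 0.356 − 0.5 × 0.356²] = 1.91 mA.

Triode; I_D = 1.91 mA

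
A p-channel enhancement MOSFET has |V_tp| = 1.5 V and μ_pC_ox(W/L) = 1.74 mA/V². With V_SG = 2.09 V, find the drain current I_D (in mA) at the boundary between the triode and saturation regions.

I_D = 0.303 mA

At the boundary V_SD = V_ov = V_SG − |V_tp| = 2.09 − 1.5 = 0.59 V.
I_D = ½ k_p V_ov² = 0.5 × 1.74 × 0.59² = 0.303 mA.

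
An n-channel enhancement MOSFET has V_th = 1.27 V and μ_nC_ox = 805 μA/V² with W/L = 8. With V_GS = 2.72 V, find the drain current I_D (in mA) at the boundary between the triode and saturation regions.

At the boundary V_DS = V_ov = V_GS − V_th = 2.72 − 1.27 = 1.45 V.
k_n = μ_nC_ox · (W/L) = 6.44 mA/V².
I_D = ½ k_n V_ov² = 0.5 × 6.44 × 1.45² = 6.77 mA.

I_D = 6.77 mA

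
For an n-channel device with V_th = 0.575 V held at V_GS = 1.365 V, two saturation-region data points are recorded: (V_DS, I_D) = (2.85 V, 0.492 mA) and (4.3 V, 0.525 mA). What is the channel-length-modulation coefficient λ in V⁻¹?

With V_GS fixed, I_D ∝ (1 + λ V_DS) in saturation, so I_D2/I_D1 = (1 + λ V_DS2)/(1 + λ V_DS1).
0.525/0.492 = 1.067 = (1 + 4.3 λ)/(1 + 2.85 λ).
Solving: λ (I_D1 V_DS2 − I_D2 V_DS1) = I_D2 − I_D1, so λ = (0.525 − 0.492) / (0.492 × 4.3 − 0.525 × 2.85) = 0.033 / 0.619 = 0.0533 V⁻¹.

λ = 0.0533 V⁻¹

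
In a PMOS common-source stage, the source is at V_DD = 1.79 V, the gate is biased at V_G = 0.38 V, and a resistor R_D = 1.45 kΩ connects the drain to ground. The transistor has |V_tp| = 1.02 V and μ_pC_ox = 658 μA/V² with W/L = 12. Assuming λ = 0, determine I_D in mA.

V_SG = V_DD − V_G = 1.79 − 0.38 = 1.41 V, so V_ov = 1.41 − 1.02 = 0.39 V.
k_p = μ_pC_ox · (W/L) = 7.896 mA/V².
Assume saturation: I_D = ½ k_p V_ov² = 0.5 × 7.896 × 0.39² = 0.6 mA, giving V_SD = V_DD − I_D R_D = 1.79 − 0.6 × 1.45 = 0.919 V.
V_SD = 0.919 V ≥ V_ov = 0.39 V, confirming saturation.

I_D = 0.600 mA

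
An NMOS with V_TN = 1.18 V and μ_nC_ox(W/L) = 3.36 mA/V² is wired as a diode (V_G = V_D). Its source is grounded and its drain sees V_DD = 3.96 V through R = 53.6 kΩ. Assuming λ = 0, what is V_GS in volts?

With gate tied to drain, V_GS = V_DS ≥ V_GS − V_TN, so the device is in saturation.
KCL at the drain: ½ k_n (V_GS − V_TN)² = (V_DD − V_GS)/R.
Let x = V_GS − 1.18. Then 90 x² + x − 2.78 = 0, giving x = 0.17 V (positive root), so V_GS = 1.35 V.
I_D = (V_DD − V_GS)/R = (3.96 − 1.35) / 53.6 = 0.0487 mA.

V_GS = 1.35 V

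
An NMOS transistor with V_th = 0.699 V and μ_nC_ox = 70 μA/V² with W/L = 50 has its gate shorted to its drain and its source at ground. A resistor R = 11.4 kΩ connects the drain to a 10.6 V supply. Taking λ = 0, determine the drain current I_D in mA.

I_D = 0.809 mA

With gate tied to drain, V_GS = V_DS ≥ V_GS − V_th, so the device is in saturation.
k_n = μ_nC_ox · (W/L) = 3.5 mA/V².
KCL at the drain: ½ k_n (V_GS − V_th)² = (V_DD − V_GS)/R.
Let x = V_GS − 0.699. Then 19.9 x² + x − 9.901 = 0, giving x = 0.68 V (positive root), so V_GS = 1.38 V.
I_D = (V_DD − V_GS)/R = (10.6 − 1.38) / 11.4 = 0.809 mA.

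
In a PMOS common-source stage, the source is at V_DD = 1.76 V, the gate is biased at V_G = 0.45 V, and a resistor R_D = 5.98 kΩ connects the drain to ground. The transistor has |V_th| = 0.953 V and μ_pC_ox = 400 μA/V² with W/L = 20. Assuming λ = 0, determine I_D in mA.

I_D = 0.275 mA

V_SG = V_DD − V_G = 1.76 − 0.45 = 1.31 V, so V_ov = 1.31 − 0.953 = 0.357 V.
k_p = μ_pC_ox · (W/L) = 8 mA/V².
Assume saturation: I_D = ½ k_p V_ov² = 0.5 × 8 × 0.357² = 0.51 mA, giving V_SD = V_DD − I_D R_D = 1.76 − 0.51 × 5.98 = -1.29 V.
But -1.29 V < V_ov = 0.357 V, so the device is actually in triode.
In triode I_D = k_p[V_ov V_SD − ½ V_SD²] and I_D = (V_DD − V_SD)/R_D. Equating: 23.9 V_SD² − 18.08 V_SD + 1.76 = 0, giving V_SD = 0.115 V (the root below V_ov).
I_D = (1.76 − 0.115) / 5.98 = 0.275 mA.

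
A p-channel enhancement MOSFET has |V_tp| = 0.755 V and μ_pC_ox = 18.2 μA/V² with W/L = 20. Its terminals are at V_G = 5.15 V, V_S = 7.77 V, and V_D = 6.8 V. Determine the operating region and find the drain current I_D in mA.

V_SG = V_S − V_G = 7.77 − 5.15 = 2.62 V; V_SD = V_S − V_D = 7.77 − 6.8 = 0.97 V.
k_p = μ_pC_ox · (W/L) = 0.364 mA/V².
V_ov = V_SG − |V_tp| = 2.62 − 0.755 = 1.86 V.
Since V_SD = 0.97 V < V_ov = 1.86 V, the device is in the triode region.
I_D = k_p [V_ov · V_SD − ½ V_SD²] = 0.364 × [1.86 × 0.97 − 0.5 × 0.97²] = 0.487 mA.

Triode; I_D = 0.487 mA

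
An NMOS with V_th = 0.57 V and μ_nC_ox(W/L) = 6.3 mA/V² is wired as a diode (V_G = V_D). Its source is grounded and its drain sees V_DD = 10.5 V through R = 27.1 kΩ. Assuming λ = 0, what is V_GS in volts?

V_GS = 0.905 V

With gate tied to drain, V_GS = V_DS ≥ V_GS − V_th, so the device is in saturation.
KCL at the drain: ½ k_n (V_GS − V_th)² = (V_DD − V_GS)/R.
Let x = V_GS − 0.57. Then 85.4 x² + x − 9.93 = 0, giving x = 0.335 V (positive root), so V_GS = 0.905 V.
I_D = (V_DD − V_GS)/R = (10.5 − 0.905) / 27.1 = 0.354 mA.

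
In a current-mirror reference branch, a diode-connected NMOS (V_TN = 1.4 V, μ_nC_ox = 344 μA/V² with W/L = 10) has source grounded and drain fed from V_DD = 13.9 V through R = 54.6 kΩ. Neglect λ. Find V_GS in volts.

With gate tied to drain, V_GS = V_DS ≥ V_GS − V_TN, so the device is in saturation.
k_n = μ_nC_ox · (W/L) = 3.44 mA/V².
KCL at the drain: ½ k_n (V_GS − V_TN)² = (V_DD − V_GS)/R.
Let x = V_GS − 1.4. Then 93.9 x² + x − 12.5 = 0, giving x = 0.36 V (positive root), so V_GS = 1.76 V.
I_D = (V_DD − V_GS)/R = (13.9 − 1.76) / 54.6 = 0.222 mA.

V_GS = 1.76 V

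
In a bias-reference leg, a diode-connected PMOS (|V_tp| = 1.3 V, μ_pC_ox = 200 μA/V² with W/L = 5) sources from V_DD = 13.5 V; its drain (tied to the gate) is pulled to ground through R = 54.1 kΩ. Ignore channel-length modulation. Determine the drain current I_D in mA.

I_D = 0.213 mA

With gate tied to drain, V_SG = V_SD ≥ V_SG − |V_tp|, so the device is in saturation.
k_p = μ_pC_ox · (W/L) = 1 mA/V².
KCL at the drain: ½ k_p (V_SG − |V_tp|)² = (V_DD − V_SG)/R.
Let x = V_SG − 1.3. Then 27.1 x² + x − 12.2 = 0, giving x = 0.653 V (positive root), so V_SG = 1.95 V.
I_D = (V_DD − V_SG)/R = (13.5 − 1.95) / 54.1 = 0.213 mA.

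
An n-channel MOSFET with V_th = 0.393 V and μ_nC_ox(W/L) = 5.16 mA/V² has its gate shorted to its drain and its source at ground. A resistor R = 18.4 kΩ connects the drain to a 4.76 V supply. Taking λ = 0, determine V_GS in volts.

V_GS = 0.686 V

With gate tied to drain, V_GS = V_DS ≥ V_GS − V_th, so the device is in saturation.
KCL at the drain: ½ k_n (V_GS − V_th)² = (V_DD − V_GS)/R.
Let x = V_GS − 0.393. Then 47.5 x² + x − 4.367 = 0, giving x = 0.293 V (positive root), so V_GS = 0.686 V.
I_D = (V_DD − V_GS)/R = (4.76 − 0.686) / 18.4 = 0.221 mA.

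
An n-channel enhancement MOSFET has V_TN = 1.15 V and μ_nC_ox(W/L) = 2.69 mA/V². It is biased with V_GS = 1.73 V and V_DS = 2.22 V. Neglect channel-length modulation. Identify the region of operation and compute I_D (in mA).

V_ov = V_GS − V_TN = 1.73 − 1.15 = 0.58 V.
Since V_DS = 2.22 V ≥ V_ov = 0.58 V, the device is in saturation.
I_D = ½ k_n V_ov² = 0.5 × 2.69 × 0.58² = 0.452 mA.

Saturation; I_D = 0.452 mA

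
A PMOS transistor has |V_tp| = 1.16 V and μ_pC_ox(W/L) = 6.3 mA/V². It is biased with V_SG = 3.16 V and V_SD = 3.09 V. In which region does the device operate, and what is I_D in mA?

Saturation; I_D = 12.6 mA

V_ov = V_SG − |V_tp| = 3.16 − 1.16 = 2 V.
Since V_SD = 3.09 V ≥ V_ov = 2 V, the device is in saturation.
I_D = ½ k_p V_ov² = 0.5 × 6.3 × 2² = 12.6 mA.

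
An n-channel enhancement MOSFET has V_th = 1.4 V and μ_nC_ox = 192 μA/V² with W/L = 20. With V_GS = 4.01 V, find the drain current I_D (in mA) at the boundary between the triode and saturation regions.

I_D = 13.1 mA

At the boundary V_DS = V_ov = V_GS − V_th = 4.01 − 1.4 = 2.61 V.
k_n = μ_nC_ox · (W/L) = 3.84 mA/V².
I_D = ½ k_n V_ov² = 0.5 × 3.84 × 2.61² = 13.1 mA.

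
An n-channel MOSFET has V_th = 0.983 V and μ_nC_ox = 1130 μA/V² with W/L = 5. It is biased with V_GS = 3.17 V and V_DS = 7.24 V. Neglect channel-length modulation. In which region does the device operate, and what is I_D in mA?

Saturation; I_D = 13.5 mA

k_n = μ_nC_ox · (W/L) = 5.65 mA/V².
V_ov = V_GS − V_th = 3.17 − 0.983 = 2.19 V.
Since V_DS = 7.24 V ≥ V_ov = 2.19 V, the device is in saturation.
I_D = ½ k_n V_ov² = 0.5 × 5.65 × 2.19² = 13.5 mA.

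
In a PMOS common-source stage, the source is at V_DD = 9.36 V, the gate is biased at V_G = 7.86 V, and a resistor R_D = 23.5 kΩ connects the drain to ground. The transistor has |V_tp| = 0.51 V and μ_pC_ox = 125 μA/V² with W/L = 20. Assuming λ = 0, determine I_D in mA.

V_SG = V_DD − V_G = 9.36 − 7.86 = 1.5 V, so V_ov = 1.5 − 0.51 = 0.99 V.
k_p = μ_pC_ox · (W/L) = 2.5 mA/V².
Assume saturation: I_D = ½ k_p V_ov² = 0.5 × 2.5 × 0.99² = 1.23 mA, giving V_SD = V_DD − I_D R_D = 9.36 − 1.23 × 23.5 = -19.4 V.
But -19.4 V < V_ov = 0.99 V, so the device is actually in triode.
In triode I_D = k_p[V_ov V_SD − ½ V_SD²] and I_D = (V_DD − V_SD)/R_D. Equating: 29.4 V_SD² − 59.16 V_SD + 9.36 = 0, giving V_SD = 0.173 V (the root below V_ov).
I_D = (9.36 − 0.173) / 23.5 = 0.391 mA.

I_D = 0.391 mA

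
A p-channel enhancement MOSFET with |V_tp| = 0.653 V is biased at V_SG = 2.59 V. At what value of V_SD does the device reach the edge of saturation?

The boundary between triode and saturation is V_SD = V_SG − |V_tp| = V_ov.
V_ov = 2.59 − 0.653 = 1.94 V.

V_SD,sat = 1.94 V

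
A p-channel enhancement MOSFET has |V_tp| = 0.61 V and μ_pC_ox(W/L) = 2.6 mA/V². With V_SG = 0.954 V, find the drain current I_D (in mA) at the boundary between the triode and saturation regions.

I_D = 0.154 mA

At the boundary V_SD = V_ov = V_SG − |V_tp| = 0.954 − 0.61 = 0.344 V.
I_D = ½ k_p V_ov² = 0.5 × 2.6 × 0.344² = 0.154 mA.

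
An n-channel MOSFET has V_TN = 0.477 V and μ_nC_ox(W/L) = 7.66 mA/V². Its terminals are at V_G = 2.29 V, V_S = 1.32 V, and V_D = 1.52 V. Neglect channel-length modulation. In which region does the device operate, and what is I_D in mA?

Triode; I_D = 0.602 mA

V_GS = V_G − V_S = 2.29 − 1.32 = 0.97 V; V_DS = V_D − V_S = 1.52 − 1.32 = 0.2 V.
V_ov = V_GS − V_TN = 0.97 − 0.477 = 0.493 V.
Since V_DS = 0.2 V < V_ov = 0.493 V, the device is in the triode region.
I_D = k_n [V_ov · V_DS − ½ V_DS²] = 7.66 × [0.493 × 0.2 − 0.5 × 0.2²] = 0.602 mA.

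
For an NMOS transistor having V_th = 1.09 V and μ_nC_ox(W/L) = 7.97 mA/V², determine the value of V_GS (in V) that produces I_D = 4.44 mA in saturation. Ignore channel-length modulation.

V_GS = 2.15 V

In saturation I_D = ½ k_n (V_GS − V_th)², so V_GS − V_th = √(2 I_D / k_n) = √(2 × 4.44 / 7.97) = 1.06 V.
V_GS = 1.09 + 1.06 = 2.15 V.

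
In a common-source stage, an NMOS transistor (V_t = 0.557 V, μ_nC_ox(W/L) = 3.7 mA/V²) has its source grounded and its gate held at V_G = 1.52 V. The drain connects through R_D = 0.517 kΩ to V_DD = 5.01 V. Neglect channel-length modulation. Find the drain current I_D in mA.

I_D = 1.72 mA

V_GS = V_G = 1.52 V, so V_ov = 1.52 − 0.557 = 0.963 V.
Assume saturation: I_D = ½ k_n V_ov² = 0.5 × 3.7 × 0.963² = 1.72 mA, giving V_DS = V_DD − I_D R_D = 5.01 − 1.72 × 0.517 = 4.12 V.
V_DS = 4.12 V ≥ V_ov = 0.963 V, confirming saturation.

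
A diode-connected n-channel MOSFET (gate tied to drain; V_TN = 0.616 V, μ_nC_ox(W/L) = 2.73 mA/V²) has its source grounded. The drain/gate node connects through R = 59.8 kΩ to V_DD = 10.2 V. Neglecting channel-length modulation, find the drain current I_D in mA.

I_D = 0.155 mA

With gate tied to drain, V_GS = V_DS ≥ V_GS − V_TN, so the device is in saturation.
KCL at the drain: ½ k_n (V_GS − V_TN)² = (V_DD − V_GS)/R.
Let x = V_GS − 0.616. Then 81.6 x² + x − 9.584 = 0, giving x = 0.337 V (positive root), so V_GS = 0.953 V.
I_D = (V_DD − V_GS)/R = (10.2 − 0.953) / 59.8 = 0.155 mA.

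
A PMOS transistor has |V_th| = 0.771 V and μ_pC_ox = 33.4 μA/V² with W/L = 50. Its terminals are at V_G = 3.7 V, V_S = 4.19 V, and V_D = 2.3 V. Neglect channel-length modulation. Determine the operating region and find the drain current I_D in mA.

Cutoff; I_D = 0 mA

V_SG = V_S − V_G = 4.19 − 3.7 = 0.49 V; V_SD = V_S − V_D = 4.19 − 2.3 = 1.89 V.
V_SG = 0.49 V < |V_th| = 0.771 V, so the transistor is in cutoff.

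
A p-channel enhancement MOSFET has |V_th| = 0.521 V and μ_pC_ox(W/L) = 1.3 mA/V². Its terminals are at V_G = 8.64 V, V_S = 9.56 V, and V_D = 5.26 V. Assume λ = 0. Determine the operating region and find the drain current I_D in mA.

Saturation; I_D = 0.103 mA

V_SG = V_S − V_G = 9.56 − 8.64 = 0.92 V; V_SD = V_S − V_D = 9.56 − 5.26 = 4.3 V.
V_ov = V_SG − |V_th| = 0.92 − 0.521 = 0.399 V.
Since V_SD = 4.3 V ≥ V_ov = 0.399 V, the device is in saturation.
I_D = ½ k_p V_ov² = 0.5 × 1.3 × 0.399² = 0.103 mA.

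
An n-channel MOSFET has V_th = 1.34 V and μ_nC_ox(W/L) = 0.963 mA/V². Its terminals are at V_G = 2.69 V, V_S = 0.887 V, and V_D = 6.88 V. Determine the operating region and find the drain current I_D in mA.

V_GS = V_G − V_S = 2.69 − 0.887 = 1.8 V; V_DS = V_D − V_S = 6.88 − 0.887 = 5.99 V.
V_ov = V_GS − V_th = 1.8 − 1.34 = 0.463 V.
Since V_DS = 5.99 V ≥ V_ov = 0.463 V, the device is in saturation.
I_D = ½ k_n V_ov² = 0.5 × 0.963 × 0.463² = 0.103 mA.

Saturation; I_D = 0.103 mA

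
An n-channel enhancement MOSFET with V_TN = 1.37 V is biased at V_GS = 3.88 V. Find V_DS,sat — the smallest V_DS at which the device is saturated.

The boundary between triode and saturation is V_DS = V_GS − V_TN = V_ov.
V_ov = 3.88 − 1.37 = 2.51 V.

V_DS,sat = 2.51 V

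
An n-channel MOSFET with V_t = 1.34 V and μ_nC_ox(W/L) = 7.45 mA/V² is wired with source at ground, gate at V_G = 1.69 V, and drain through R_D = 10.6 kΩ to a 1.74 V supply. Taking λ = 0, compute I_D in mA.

I_D = 0.158 mA

V_GS = V_G = 1.69 V, so V_ov = 1.69 − 1.34 = 0.35 V.
Assume saturation: I_D = ½ k_n V_ov² = 0.5 × 7.45 × 0.35² = 0.456 mA, giving V_DS = V_DD − I_D R_D = 1.74 − 0.456 × 10.6 = -3.1 V.
But -3.1 V < V_ov = 0.35 V, so the device is actually in triode.
In triode I_D = k_n[V_ov V_DS − ½ V_DS²] and I_D = (V_DD − V_DS)/R_D. Equating: 39.5 V_DS² − 28.64 V_DS + 1.74 = 0, giving V_DS = 0.0669 V (the root below V_ov).
I_D = (1.74 − 0.0669) / 10.6 = 0.158 mA.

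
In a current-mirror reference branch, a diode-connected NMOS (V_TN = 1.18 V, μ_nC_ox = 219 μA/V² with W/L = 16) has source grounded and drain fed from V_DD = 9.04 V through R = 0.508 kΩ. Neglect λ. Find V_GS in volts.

With gate tied to drain, V_GS = V_DS ≥ V_GS − V_TN, so the device is in saturation.
k_n = μ_nC_ox · (W/L) = 3.504 mA/V².
KCL at the drain: ½ k_n (V_GS − V_TN)² = (V_DD − V_GS)/R.
Let x = V_GS − 1.18. Then 0.89 x² + x − 7.86 = 0, giving x = 2.46 V (positive root), so V_GS = 3.64 V.
I_D = (V_DD − V_GS)/R = (9.04 − 3.64) / 0.508 = 10.6 mA.

V_GS = 3.64 V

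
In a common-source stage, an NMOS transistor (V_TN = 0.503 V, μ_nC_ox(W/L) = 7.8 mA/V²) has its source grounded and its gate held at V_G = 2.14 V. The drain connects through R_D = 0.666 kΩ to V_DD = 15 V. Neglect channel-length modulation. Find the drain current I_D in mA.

I_D = 10.5 mA

V_GS = V_G = 2.14 V, so V_ov = 2.14 − 0.503 = 1.64 V.
Assume saturation: I_D = ½ k_n V_ov² = 0.5 × 7.8 × 1.64² = 10.5 mA, giving V_DS = V_DD − I_D R_D = 15 − 10.5 × 0.666 = 8.04 V.
V_DS = 8.04 V ≥ V_ov = 1.64 V, confirming saturation.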